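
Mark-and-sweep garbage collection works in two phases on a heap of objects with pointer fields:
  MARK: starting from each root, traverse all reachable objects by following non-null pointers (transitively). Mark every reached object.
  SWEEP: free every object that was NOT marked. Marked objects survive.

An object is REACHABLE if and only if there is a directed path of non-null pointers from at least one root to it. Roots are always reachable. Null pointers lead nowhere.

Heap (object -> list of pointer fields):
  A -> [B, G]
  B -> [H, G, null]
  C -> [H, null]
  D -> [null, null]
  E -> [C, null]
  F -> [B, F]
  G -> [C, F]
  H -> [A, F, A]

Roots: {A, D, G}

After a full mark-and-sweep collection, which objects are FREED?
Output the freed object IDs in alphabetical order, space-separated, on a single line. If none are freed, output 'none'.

Answer: E

Derivation:
Roots: A D G
Mark A: refs=B G, marked=A
Mark D: refs=null null, marked=A D
Mark G: refs=C F, marked=A D G
Mark B: refs=H G null, marked=A B D G
Mark C: refs=H null, marked=A B C D G
Mark F: refs=B F, marked=A B C D F G
Mark H: refs=A F A, marked=A B C D F G H
Unmarked (collected): E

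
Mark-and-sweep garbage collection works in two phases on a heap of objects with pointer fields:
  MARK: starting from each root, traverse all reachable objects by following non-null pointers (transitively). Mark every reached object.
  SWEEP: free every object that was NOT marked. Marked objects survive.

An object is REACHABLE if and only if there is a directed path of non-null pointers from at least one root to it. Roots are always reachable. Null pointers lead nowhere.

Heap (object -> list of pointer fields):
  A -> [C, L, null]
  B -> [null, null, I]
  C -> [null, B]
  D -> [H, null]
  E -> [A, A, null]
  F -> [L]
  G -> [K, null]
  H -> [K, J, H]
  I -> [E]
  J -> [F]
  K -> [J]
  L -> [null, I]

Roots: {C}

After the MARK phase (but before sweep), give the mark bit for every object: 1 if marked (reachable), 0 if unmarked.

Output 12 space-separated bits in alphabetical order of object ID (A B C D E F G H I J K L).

Answer: 1 1 1 0 1 0 0 0 1 0 0 1

Derivation:
Roots: C
Mark C: refs=null B, marked=C
Mark B: refs=null null I, marked=B C
Mark I: refs=E, marked=B C I
Mark E: refs=A A null, marked=B C E I
Mark A: refs=C L null, marked=A B C E I
Mark L: refs=null I, marked=A B C E I L
Unmarked (collected): D F G H J K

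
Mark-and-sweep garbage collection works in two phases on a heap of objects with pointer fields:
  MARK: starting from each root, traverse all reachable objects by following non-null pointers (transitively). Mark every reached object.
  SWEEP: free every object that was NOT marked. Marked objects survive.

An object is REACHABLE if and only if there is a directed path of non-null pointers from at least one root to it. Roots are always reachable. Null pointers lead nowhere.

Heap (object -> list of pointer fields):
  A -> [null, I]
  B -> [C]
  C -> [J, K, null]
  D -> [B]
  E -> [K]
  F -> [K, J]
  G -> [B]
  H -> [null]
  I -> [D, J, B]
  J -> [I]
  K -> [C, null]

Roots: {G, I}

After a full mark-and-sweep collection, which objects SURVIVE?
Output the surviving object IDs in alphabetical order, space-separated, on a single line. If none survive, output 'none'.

Answer: B C D G I J K

Derivation:
Roots: G I
Mark G: refs=B, marked=G
Mark I: refs=D J B, marked=G I
Mark B: refs=C, marked=B G I
Mark D: refs=B, marked=B D G I
Mark J: refs=I, marked=B D G I J
Mark C: refs=J K null, marked=B C D G I J
Mark K: refs=C null, marked=B C D G I J K
Unmarked (collected): A E F H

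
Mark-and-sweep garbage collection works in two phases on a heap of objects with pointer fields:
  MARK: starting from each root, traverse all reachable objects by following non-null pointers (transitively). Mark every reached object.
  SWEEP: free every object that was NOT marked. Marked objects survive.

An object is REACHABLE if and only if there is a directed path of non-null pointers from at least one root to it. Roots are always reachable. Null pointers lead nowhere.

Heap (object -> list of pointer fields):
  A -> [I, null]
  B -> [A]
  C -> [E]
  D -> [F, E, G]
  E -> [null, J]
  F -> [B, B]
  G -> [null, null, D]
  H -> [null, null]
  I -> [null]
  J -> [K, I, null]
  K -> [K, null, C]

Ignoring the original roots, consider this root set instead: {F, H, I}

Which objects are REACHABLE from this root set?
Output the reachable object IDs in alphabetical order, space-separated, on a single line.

Roots: F H I
Mark F: refs=B B, marked=F
Mark H: refs=null null, marked=F H
Mark I: refs=null, marked=F H I
Mark B: refs=A, marked=B F H I
Mark A: refs=I null, marked=A B F H I
Unmarked (collected): C D E G J K

Answer: A B F H I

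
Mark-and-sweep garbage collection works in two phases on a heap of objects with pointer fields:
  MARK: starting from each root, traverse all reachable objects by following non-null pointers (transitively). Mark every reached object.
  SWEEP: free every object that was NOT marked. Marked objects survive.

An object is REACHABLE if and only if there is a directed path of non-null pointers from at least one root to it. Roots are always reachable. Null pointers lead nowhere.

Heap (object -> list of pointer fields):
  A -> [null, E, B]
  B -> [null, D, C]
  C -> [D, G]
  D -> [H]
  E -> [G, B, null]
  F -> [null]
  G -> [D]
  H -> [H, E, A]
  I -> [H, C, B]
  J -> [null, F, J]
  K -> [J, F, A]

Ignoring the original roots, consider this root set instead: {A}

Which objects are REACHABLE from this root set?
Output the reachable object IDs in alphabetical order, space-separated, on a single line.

Answer: A B C D E G H

Derivation:
Roots: A
Mark A: refs=null E B, marked=A
Mark E: refs=G B null, marked=A E
Mark B: refs=null D C, marked=A B E
Mark G: refs=D, marked=A B E G
Mark D: refs=H, marked=A B D E G
Mark C: refs=D G, marked=A B C D E G
Mark H: refs=H E A, marked=A B C D E G H
Unmarked (collected): F I J K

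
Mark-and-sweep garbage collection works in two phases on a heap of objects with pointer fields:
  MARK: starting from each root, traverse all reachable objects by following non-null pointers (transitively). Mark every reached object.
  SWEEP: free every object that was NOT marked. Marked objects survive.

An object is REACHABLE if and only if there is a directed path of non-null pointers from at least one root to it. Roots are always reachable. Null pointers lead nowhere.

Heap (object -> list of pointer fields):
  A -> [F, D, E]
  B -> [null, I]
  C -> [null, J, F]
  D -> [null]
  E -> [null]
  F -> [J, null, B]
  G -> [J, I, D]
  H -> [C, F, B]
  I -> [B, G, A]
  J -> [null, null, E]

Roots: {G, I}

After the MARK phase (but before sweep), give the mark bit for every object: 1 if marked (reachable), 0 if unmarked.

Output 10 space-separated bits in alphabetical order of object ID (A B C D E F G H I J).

Answer: 1 1 0 1 1 1 1 0 1 1

Derivation:
Roots: G I
Mark G: refs=J I D, marked=G
Mark I: refs=B G A, marked=G I
Mark J: refs=null null E, marked=G I J
Mark D: refs=null, marked=D G I J
Mark B: refs=null I, marked=B D G I J
Mark A: refs=F D E, marked=A B D G I J
Mark E: refs=null, marked=A B D E G I J
Mark F: refs=J null B, marked=A B D E F G I J
Unmarked (collected): C H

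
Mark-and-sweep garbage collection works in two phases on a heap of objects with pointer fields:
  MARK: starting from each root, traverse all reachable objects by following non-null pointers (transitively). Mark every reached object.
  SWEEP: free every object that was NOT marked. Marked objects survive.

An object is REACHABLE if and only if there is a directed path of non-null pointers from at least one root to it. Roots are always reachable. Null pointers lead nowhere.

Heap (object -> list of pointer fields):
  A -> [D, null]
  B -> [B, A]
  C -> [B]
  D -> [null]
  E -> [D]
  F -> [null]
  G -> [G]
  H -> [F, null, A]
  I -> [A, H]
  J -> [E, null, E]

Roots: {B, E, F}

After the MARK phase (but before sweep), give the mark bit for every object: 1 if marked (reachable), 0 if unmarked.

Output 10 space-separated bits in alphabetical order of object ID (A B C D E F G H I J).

Answer: 1 1 0 1 1 1 0 0 0 0

Derivation:
Roots: B E F
Mark B: refs=B A, marked=B
Mark E: refs=D, marked=B E
Mark F: refs=null, marked=B E F
Mark A: refs=D null, marked=A B E F
Mark D: refs=null, marked=A B D E F
Unmarked (collected): C G H I J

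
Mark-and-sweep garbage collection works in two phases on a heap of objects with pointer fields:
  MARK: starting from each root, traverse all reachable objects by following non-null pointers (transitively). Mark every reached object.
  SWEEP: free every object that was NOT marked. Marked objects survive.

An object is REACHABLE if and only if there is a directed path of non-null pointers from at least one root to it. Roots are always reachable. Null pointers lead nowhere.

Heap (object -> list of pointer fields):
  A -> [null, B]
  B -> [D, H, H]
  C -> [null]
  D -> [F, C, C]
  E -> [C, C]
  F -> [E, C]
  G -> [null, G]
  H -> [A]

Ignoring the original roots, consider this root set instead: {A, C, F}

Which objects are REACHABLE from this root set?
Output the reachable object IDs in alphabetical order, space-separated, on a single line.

Answer: A B C D E F H

Derivation:
Roots: A C F
Mark A: refs=null B, marked=A
Mark C: refs=null, marked=A C
Mark F: refs=E C, marked=A C F
Mark B: refs=D H H, marked=A B C F
Mark E: refs=C C, marked=A B C E F
Mark D: refs=F C C, marked=A B C D E F
Mark H: refs=A, marked=A B C D E F H
Unmarked (collected): G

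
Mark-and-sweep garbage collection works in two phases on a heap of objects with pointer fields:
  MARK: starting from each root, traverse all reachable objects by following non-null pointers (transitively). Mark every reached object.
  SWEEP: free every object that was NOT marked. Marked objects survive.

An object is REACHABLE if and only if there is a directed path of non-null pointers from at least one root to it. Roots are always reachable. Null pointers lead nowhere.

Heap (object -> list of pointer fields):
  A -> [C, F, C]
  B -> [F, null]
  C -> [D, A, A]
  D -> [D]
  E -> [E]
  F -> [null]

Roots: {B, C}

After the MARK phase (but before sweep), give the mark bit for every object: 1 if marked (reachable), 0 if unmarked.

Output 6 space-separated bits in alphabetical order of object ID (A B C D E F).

Roots: B C
Mark B: refs=F null, marked=B
Mark C: refs=D A A, marked=B C
Mark F: refs=null, marked=B C F
Mark D: refs=D, marked=B C D F
Mark A: refs=C F C, marked=A B C D F
Unmarked (collected): E

Answer: 1 1 1 1 0 1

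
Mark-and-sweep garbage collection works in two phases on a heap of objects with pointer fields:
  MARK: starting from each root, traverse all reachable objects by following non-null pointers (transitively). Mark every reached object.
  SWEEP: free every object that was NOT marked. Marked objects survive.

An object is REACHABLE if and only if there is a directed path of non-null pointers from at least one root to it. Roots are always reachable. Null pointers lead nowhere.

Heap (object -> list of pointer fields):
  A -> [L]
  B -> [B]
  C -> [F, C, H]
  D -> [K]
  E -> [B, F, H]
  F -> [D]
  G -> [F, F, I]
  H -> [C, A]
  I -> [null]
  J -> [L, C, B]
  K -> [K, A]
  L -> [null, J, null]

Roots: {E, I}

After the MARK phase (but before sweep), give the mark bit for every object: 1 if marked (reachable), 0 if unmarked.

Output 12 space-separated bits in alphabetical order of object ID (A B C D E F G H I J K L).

Roots: E I
Mark E: refs=B F H, marked=E
Mark I: refs=null, marked=E I
Mark B: refs=B, marked=B E I
Mark F: refs=D, marked=B E F I
Mark H: refs=C A, marked=B E F H I
Mark D: refs=K, marked=B D E F H I
Mark C: refs=F C H, marked=B C D E F H I
Mark A: refs=L, marked=A B C D E F H I
Mark K: refs=K A, marked=A B C D E F H I K
Mark L: refs=null J null, marked=A B C D E F H I K L
Mark J: refs=L C B, marked=A B C D E F H I J K L
Unmarked (collected): G

Answer: 1 1 1 1 1 1 0 1 1 1 1 1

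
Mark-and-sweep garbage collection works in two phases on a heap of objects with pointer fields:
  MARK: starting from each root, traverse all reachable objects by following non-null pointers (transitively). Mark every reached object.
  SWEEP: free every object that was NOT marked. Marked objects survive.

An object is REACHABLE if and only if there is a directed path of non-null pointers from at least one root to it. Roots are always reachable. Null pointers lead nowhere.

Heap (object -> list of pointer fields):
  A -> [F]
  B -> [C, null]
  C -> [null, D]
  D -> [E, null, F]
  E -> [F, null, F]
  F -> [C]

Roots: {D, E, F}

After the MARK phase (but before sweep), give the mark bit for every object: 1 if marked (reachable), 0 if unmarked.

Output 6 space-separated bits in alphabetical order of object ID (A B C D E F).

Roots: D E F
Mark D: refs=E null F, marked=D
Mark E: refs=F null F, marked=D E
Mark F: refs=C, marked=D E F
Mark C: refs=null D, marked=C D E F
Unmarked (collected): A B

Answer: 0 0 1 1 1 1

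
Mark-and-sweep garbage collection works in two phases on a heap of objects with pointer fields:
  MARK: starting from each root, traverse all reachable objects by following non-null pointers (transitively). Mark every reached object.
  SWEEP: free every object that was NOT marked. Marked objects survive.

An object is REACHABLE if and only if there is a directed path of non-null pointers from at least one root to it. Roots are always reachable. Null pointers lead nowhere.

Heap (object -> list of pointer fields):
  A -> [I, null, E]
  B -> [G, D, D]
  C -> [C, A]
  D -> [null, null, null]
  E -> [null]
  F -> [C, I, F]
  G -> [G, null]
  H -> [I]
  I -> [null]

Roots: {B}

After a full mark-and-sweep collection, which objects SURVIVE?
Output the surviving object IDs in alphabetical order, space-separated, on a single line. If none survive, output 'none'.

Answer: B D G

Derivation:
Roots: B
Mark B: refs=G D D, marked=B
Mark G: refs=G null, marked=B G
Mark D: refs=null null null, marked=B D G
Unmarked (collected): A C E F H I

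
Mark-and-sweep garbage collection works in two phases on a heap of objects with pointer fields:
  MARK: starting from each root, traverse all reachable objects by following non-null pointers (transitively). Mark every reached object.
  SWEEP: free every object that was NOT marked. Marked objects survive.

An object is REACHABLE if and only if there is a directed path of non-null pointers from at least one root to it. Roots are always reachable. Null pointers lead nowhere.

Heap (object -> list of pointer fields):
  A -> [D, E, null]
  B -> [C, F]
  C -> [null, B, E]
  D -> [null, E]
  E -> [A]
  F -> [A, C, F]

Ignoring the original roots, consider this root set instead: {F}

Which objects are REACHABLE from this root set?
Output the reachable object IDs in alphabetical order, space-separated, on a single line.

Roots: F
Mark F: refs=A C F, marked=F
Mark A: refs=D E null, marked=A F
Mark C: refs=null B E, marked=A C F
Mark D: refs=null E, marked=A C D F
Mark E: refs=A, marked=A C D E F
Mark B: refs=C F, marked=A B C D E F
Unmarked (collected): (none)

Answer: A B C D E F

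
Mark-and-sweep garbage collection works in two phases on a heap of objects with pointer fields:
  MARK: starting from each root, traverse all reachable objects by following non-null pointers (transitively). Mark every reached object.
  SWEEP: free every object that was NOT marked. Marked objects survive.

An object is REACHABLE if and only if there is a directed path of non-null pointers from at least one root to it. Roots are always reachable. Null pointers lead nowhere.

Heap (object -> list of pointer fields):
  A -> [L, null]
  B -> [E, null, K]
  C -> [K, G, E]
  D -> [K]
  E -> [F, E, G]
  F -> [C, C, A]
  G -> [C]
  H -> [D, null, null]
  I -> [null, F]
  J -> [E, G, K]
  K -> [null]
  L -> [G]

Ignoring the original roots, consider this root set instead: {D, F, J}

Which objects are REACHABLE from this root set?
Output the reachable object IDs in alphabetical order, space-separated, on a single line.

Answer: A C D E F G J K L

Derivation:
Roots: D F J
Mark D: refs=K, marked=D
Mark F: refs=C C A, marked=D F
Mark J: refs=E G K, marked=D F J
Mark K: refs=null, marked=D F J K
Mark C: refs=K G E, marked=C D F J K
Mark A: refs=L null, marked=A C D F J K
Mark E: refs=F E G, marked=A C D E F J K
Mark G: refs=C, marked=A C D E F G J K
Mark L: refs=G, marked=A C D E F G J K L
Unmarked (collected): B H I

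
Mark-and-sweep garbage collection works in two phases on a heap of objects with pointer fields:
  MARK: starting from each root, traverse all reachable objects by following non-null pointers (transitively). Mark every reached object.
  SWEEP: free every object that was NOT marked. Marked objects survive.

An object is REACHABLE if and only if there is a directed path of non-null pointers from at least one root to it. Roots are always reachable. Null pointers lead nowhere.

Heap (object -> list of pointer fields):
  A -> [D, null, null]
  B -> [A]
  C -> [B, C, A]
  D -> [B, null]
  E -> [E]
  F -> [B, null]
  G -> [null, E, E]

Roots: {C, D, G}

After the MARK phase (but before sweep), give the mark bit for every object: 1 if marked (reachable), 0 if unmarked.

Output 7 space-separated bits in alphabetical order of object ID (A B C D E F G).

Roots: C D G
Mark C: refs=B C A, marked=C
Mark D: refs=B null, marked=C D
Mark G: refs=null E E, marked=C D G
Mark B: refs=A, marked=B C D G
Mark A: refs=D null null, marked=A B C D G
Mark E: refs=E, marked=A B C D E G
Unmarked (collected): F

Answer: 1 1 1 1 1 0 1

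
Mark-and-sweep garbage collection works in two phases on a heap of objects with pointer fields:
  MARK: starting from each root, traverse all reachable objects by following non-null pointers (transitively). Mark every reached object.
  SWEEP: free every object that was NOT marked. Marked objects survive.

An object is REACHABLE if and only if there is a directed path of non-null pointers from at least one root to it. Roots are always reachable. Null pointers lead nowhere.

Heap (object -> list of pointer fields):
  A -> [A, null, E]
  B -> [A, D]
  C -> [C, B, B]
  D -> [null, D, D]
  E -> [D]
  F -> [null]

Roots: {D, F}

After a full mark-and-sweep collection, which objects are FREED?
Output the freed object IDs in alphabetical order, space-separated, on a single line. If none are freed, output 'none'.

Roots: D F
Mark D: refs=null D D, marked=D
Mark F: refs=null, marked=D F
Unmarked (collected): A B C E

Answer: A B C E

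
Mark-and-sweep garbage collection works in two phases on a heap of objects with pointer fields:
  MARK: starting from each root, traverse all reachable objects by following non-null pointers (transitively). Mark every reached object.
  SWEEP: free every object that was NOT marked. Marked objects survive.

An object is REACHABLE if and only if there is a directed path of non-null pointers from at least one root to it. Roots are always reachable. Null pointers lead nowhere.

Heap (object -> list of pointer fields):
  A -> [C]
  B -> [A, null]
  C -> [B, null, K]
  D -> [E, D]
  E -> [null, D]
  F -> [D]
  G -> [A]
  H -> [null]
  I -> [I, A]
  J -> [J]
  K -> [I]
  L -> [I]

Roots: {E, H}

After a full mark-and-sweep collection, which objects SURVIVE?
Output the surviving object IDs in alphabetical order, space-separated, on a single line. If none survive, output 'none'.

Answer: D E H

Derivation:
Roots: E H
Mark E: refs=null D, marked=E
Mark H: refs=null, marked=E H
Mark D: refs=E D, marked=D E H
Unmarked (collected): A B C F G I J K L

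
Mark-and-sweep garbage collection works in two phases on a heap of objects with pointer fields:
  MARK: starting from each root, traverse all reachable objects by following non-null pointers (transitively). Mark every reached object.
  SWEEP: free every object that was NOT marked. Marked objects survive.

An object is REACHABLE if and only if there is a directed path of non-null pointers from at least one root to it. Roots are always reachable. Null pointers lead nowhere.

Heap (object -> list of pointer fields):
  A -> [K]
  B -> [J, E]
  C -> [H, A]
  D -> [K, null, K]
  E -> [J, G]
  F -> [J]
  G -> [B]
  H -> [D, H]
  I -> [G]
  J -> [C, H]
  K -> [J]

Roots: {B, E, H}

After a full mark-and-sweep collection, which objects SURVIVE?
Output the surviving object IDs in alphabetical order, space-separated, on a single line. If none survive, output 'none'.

Roots: B E H
Mark B: refs=J E, marked=B
Mark E: refs=J G, marked=B E
Mark H: refs=D H, marked=B E H
Mark J: refs=C H, marked=B E H J
Mark G: refs=B, marked=B E G H J
Mark D: refs=K null K, marked=B D E G H J
Mark C: refs=H A, marked=B C D E G H J
Mark K: refs=J, marked=B C D E G H J K
Mark A: refs=K, marked=A B C D E G H J K
Unmarked (collected): F I

Answer: A B C D E G H J K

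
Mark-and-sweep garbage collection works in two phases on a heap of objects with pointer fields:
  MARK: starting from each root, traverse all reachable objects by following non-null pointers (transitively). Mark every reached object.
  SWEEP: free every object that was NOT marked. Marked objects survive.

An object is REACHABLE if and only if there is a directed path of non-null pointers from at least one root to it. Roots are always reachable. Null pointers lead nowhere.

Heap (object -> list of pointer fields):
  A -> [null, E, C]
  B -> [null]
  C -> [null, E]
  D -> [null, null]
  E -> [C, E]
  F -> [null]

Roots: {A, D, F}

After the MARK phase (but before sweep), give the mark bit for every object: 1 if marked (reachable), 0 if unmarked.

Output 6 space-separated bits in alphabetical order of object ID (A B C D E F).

Answer: 1 0 1 1 1 1

Derivation:
Roots: A D F
Mark A: refs=null E C, marked=A
Mark D: refs=null null, marked=A D
Mark F: refs=null, marked=A D F
Mark E: refs=C E, marked=A D E F
Mark C: refs=null E, marked=A C D E F
Unmarked (collected): B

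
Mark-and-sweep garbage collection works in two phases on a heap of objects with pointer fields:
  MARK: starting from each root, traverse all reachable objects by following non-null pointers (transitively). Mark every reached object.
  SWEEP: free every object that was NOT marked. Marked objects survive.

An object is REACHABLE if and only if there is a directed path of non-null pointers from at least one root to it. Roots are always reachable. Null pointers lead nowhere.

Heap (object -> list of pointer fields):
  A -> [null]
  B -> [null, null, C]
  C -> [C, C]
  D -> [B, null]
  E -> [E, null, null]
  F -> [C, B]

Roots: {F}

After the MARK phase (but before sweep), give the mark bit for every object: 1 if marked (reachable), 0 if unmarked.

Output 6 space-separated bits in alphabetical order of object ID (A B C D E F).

Answer: 0 1 1 0 0 1

Derivation:
Roots: F
Mark F: refs=C B, marked=F
Mark C: refs=C C, marked=C F
Mark B: refs=null null C, marked=B C F
Unmarked (collected): A D E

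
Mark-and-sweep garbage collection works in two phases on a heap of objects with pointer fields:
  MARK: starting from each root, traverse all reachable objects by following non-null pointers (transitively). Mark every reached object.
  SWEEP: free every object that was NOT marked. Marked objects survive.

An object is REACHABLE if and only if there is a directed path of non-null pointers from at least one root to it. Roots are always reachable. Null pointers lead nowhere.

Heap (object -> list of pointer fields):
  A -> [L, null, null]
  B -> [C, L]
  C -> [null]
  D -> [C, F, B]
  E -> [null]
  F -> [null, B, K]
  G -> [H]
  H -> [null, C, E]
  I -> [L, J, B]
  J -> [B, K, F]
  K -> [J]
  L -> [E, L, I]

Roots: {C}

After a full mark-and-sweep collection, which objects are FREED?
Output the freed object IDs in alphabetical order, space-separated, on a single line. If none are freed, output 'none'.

Answer: A B D E F G H I J K L

Derivation:
Roots: C
Mark C: refs=null, marked=C
Unmarked (collected): A B D E F G H I J K L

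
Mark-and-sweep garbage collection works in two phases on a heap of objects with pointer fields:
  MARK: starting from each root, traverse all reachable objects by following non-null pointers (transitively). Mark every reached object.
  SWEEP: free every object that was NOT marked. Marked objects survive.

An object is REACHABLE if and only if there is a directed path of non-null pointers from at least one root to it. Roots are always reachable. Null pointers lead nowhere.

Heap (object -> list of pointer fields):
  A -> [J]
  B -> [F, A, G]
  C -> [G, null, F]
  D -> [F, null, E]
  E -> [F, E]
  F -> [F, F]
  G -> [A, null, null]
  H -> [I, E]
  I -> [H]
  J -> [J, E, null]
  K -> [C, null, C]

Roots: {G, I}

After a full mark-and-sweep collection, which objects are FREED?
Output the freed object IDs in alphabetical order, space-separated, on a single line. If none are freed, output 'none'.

Answer: B C D K

Derivation:
Roots: G I
Mark G: refs=A null null, marked=G
Mark I: refs=H, marked=G I
Mark A: refs=J, marked=A G I
Mark H: refs=I E, marked=A G H I
Mark J: refs=J E null, marked=A G H I J
Mark E: refs=F E, marked=A E G H I J
Mark F: refs=F F, marked=A E F G H I J
Unmarked (collected): B C D K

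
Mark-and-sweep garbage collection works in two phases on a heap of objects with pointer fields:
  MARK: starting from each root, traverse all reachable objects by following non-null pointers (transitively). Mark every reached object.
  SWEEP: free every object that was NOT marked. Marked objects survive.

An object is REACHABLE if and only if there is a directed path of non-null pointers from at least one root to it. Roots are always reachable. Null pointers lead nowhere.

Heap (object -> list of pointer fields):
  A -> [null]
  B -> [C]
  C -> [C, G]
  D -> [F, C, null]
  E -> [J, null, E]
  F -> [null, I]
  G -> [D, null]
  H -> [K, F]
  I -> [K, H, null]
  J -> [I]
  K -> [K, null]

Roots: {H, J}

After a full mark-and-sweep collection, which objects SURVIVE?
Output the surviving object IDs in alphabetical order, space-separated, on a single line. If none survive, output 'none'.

Answer: F H I J K

Derivation:
Roots: H J
Mark H: refs=K F, marked=H
Mark J: refs=I, marked=H J
Mark K: refs=K null, marked=H J K
Mark F: refs=null I, marked=F H J K
Mark I: refs=K H null, marked=F H I J K
Unmarked (collected): A B C D E G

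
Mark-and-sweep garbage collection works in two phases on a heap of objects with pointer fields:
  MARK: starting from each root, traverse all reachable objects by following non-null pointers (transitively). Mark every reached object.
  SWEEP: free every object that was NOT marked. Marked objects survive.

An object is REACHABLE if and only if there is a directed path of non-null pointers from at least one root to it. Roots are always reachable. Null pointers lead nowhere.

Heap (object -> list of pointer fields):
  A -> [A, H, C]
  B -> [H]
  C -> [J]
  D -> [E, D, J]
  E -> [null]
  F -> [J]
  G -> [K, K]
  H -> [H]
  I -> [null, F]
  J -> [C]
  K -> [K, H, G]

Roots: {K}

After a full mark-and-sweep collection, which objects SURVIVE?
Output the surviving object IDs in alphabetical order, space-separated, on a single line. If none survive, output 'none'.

Roots: K
Mark K: refs=K H G, marked=K
Mark H: refs=H, marked=H K
Mark G: refs=K K, marked=G H K
Unmarked (collected): A B C D E F I J

Answer: G H K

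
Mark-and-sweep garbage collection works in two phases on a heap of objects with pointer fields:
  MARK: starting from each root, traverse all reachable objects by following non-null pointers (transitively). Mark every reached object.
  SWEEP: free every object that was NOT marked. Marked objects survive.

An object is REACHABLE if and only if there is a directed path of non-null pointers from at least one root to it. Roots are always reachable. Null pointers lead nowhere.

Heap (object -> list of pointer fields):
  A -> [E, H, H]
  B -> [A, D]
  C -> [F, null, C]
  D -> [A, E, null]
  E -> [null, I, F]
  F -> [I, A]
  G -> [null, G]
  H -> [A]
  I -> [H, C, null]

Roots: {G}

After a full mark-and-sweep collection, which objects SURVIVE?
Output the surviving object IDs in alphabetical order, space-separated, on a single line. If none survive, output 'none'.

Answer: G

Derivation:
Roots: G
Mark G: refs=null G, marked=G
Unmarked (collected): A B C D E F H I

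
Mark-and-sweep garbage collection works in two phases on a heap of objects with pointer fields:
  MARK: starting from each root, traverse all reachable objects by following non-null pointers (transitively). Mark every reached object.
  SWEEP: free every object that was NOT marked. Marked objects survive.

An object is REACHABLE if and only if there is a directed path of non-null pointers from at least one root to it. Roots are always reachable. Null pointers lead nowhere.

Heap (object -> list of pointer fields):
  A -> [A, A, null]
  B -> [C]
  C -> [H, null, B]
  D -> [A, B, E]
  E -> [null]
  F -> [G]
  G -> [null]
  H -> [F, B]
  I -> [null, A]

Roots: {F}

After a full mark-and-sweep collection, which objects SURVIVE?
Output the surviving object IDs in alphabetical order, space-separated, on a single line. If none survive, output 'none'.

Roots: F
Mark F: refs=G, marked=F
Mark G: refs=null, marked=F G
Unmarked (collected): A B C D E H I

Answer: F G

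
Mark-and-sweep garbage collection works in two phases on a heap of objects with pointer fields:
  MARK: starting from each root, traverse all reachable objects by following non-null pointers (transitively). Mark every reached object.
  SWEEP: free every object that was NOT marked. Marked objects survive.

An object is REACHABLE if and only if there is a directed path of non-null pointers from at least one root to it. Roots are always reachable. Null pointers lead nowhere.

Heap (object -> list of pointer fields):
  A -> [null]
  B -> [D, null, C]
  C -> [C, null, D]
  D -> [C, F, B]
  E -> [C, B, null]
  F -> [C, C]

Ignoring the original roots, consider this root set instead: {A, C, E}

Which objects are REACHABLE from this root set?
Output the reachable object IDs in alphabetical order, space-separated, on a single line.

Roots: A C E
Mark A: refs=null, marked=A
Mark C: refs=C null D, marked=A C
Mark E: refs=C B null, marked=A C E
Mark D: refs=C F B, marked=A C D E
Mark B: refs=D null C, marked=A B C D E
Mark F: refs=C C, marked=A B C D E F
Unmarked (collected): (none)

Answer: A B C D E F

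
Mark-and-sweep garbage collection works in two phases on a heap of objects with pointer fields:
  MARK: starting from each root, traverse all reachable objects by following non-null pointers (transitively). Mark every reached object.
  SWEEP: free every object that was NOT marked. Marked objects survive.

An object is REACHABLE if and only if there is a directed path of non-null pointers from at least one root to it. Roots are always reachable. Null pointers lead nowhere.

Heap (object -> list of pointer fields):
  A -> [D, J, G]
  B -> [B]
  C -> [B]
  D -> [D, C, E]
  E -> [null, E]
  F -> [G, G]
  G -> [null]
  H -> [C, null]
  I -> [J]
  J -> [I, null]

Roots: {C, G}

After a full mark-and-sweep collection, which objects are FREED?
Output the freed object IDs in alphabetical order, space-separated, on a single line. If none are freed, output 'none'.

Roots: C G
Mark C: refs=B, marked=C
Mark G: refs=null, marked=C G
Mark B: refs=B, marked=B C G
Unmarked (collected): A D E F H I J

Answer: A D E F H I J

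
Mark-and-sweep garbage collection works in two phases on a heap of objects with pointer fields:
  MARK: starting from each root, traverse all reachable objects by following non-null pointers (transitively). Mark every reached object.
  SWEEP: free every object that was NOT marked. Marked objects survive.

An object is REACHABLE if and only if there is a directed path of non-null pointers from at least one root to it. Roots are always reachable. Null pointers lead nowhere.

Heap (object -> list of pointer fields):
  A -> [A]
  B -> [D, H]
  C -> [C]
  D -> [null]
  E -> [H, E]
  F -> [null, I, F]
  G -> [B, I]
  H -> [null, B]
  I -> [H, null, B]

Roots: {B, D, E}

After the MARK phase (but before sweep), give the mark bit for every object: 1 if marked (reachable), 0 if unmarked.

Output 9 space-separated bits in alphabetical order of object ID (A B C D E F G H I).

Roots: B D E
Mark B: refs=D H, marked=B
Mark D: refs=null, marked=B D
Mark E: refs=H E, marked=B D E
Mark H: refs=null B, marked=B D E H
Unmarked (collected): A C F G I

Answer: 0 1 0 1 1 0 0 1 0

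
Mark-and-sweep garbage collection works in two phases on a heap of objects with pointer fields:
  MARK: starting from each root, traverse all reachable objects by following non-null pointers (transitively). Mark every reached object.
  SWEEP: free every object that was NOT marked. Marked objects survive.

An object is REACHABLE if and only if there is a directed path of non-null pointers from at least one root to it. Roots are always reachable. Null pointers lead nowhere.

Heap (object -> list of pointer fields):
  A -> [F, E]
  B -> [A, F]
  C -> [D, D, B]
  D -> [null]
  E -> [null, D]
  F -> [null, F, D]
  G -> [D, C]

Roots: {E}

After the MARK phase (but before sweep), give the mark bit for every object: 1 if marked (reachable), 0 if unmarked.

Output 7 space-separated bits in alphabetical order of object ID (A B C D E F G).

Roots: E
Mark E: refs=null D, marked=E
Mark D: refs=null, marked=D E
Unmarked (collected): A B C F G

Answer: 0 0 0 1 1 0 0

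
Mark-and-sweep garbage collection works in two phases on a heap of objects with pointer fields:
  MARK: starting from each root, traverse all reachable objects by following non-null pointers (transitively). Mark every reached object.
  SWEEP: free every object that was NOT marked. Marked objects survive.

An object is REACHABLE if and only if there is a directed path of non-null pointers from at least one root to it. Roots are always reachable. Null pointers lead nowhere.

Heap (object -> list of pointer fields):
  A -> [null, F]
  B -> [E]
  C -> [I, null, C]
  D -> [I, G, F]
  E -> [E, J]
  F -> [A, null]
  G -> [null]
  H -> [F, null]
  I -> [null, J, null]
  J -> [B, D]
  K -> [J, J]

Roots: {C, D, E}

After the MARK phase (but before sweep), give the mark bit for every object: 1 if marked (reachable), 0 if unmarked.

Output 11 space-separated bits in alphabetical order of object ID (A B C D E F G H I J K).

Roots: C D E
Mark C: refs=I null C, marked=C
Mark D: refs=I G F, marked=C D
Mark E: refs=E J, marked=C D E
Mark I: refs=null J null, marked=C D E I
Mark G: refs=null, marked=C D E G I
Mark F: refs=A null, marked=C D E F G I
Mark J: refs=B D, marked=C D E F G I J
Mark A: refs=null F, marked=A C D E F G I J
Mark B: refs=E, marked=A B C D E F G I J
Unmarked (collected): H K

Answer: 1 1 1 1 1 1 1 0 1 1 0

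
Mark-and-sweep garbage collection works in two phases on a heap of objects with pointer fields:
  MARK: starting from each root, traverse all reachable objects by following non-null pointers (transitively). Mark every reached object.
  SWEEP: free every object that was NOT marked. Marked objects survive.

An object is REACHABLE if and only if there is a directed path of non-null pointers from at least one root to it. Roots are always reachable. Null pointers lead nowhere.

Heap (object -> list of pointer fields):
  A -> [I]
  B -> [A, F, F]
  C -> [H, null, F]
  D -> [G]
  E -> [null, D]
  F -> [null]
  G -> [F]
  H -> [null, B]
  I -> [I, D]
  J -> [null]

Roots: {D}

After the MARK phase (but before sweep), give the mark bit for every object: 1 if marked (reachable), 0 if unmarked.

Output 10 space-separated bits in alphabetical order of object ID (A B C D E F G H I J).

Answer: 0 0 0 1 0 1 1 0 0 0

Derivation:
Roots: D
Mark D: refs=G, marked=D
Mark G: refs=F, marked=D G
Mark F: refs=null, marked=D F G
Unmarked (collected): A B C E H I J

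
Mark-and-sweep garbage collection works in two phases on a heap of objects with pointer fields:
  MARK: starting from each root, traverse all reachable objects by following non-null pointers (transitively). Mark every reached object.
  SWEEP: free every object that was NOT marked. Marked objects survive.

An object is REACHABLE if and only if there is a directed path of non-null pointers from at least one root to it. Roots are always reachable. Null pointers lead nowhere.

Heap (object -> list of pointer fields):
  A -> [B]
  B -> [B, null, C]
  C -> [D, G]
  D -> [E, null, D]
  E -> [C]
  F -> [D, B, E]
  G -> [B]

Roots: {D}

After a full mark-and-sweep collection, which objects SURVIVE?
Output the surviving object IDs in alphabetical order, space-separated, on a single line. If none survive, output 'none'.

Answer: B C D E G

Derivation:
Roots: D
Mark D: refs=E null D, marked=D
Mark E: refs=C, marked=D E
Mark C: refs=D G, marked=C D E
Mark G: refs=B, marked=C D E G
Mark B: refs=B null C, marked=B C D E G
Unmarked (collected): A F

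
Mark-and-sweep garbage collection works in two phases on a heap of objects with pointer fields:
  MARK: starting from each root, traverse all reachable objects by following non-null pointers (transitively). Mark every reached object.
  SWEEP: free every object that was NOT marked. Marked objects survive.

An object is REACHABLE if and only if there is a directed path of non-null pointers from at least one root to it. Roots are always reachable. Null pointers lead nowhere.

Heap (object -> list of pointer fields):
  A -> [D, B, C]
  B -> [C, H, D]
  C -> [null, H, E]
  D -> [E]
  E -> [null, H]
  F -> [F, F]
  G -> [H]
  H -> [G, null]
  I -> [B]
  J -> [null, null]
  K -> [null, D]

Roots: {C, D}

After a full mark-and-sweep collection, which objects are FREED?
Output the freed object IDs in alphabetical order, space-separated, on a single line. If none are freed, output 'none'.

Answer: A B F I J K

Derivation:
Roots: C D
Mark C: refs=null H E, marked=C
Mark D: refs=E, marked=C D
Mark H: refs=G null, marked=C D H
Mark E: refs=null H, marked=C D E H
Mark G: refs=H, marked=C D E G H
Unmarked (collected): A B F I J K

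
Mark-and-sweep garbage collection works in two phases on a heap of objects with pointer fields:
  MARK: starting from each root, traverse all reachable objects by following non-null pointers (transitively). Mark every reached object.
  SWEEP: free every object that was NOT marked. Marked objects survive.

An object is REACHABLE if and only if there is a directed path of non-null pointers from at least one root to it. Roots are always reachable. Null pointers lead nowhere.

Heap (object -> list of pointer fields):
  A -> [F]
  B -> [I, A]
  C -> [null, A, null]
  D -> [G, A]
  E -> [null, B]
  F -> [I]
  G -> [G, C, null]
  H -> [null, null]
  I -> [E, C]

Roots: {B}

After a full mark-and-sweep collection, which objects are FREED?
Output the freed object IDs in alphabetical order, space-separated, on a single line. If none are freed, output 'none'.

Roots: B
Mark B: refs=I A, marked=B
Mark I: refs=E C, marked=B I
Mark A: refs=F, marked=A B I
Mark E: refs=null B, marked=A B E I
Mark C: refs=null A null, marked=A B C E I
Mark F: refs=I, marked=A B C E F I
Unmarked (collected): D G H

Answer: D G H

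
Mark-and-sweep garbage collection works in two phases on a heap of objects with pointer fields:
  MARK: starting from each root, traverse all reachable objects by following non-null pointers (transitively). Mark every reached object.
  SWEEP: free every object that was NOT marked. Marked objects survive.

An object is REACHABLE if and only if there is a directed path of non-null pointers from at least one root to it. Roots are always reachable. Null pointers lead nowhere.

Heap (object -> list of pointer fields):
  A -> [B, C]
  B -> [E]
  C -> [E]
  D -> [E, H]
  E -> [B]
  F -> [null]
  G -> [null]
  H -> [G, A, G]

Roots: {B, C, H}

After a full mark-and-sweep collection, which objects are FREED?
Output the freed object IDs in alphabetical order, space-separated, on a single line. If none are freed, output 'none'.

Answer: D F

Derivation:
Roots: B C H
Mark B: refs=E, marked=B
Mark C: refs=E, marked=B C
Mark H: refs=G A G, marked=B C H
Mark E: refs=B, marked=B C E H
Mark G: refs=null, marked=B C E G H
Mark A: refs=B C, marked=A B C E G H
Unmarked (collected): D F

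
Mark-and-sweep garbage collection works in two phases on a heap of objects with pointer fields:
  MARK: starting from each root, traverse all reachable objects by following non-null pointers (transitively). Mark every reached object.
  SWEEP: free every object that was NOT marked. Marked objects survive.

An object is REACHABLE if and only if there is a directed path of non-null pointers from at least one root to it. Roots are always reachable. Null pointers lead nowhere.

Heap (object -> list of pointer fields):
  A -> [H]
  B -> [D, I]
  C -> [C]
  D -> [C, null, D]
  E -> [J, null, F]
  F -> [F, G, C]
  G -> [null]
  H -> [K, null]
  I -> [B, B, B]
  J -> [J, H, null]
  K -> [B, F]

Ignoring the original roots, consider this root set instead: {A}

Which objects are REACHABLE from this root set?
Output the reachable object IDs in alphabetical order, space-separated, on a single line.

Roots: A
Mark A: refs=H, marked=A
Mark H: refs=K null, marked=A H
Mark K: refs=B F, marked=A H K
Mark B: refs=D I, marked=A B H K
Mark F: refs=F G C, marked=A B F H K
Mark D: refs=C null D, marked=A B D F H K
Mark I: refs=B B B, marked=A B D F H I K
Mark G: refs=null, marked=A B D F G H I K
Mark C: refs=C, marked=A B C D F G H I K
Unmarked (collected): E J

Answer: A B C D F G H I K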